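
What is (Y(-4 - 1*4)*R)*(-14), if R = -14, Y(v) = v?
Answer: -1568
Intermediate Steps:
(Y(-4 - 1*4)*R)*(-14) = ((-4 - 1*4)*(-14))*(-14) = ((-4 - 4)*(-14))*(-14) = -8*(-14)*(-14) = 112*(-14) = -1568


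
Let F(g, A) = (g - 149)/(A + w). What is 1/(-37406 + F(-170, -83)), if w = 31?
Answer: -52/1944793 ≈ -2.6738e-5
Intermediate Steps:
F(g, A) = (-149 + g)/(31 + A) (F(g, A) = (g - 149)/(A + 31) = (-149 + g)/(31 + A))
1/(-37406 + F(-170, -83)) = 1/(-37406 + (-149 - 170)/(31 - 83)) = 1/(-37406 - 319/(-52)) = 1/(-37406 - 1/52*(-319)) = 1/(-37406 + 319/52) = 1/(-1944793/52) = -52/1944793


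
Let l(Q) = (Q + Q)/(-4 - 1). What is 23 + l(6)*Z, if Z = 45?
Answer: -85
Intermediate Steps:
l(Q) = -2*Q/5 (l(Q) = (2*Q)/(-5) = (2*Q)*(-⅕) = -2*Q/5)
23 + l(6)*Z = 23 - ⅖*6*45 = 23 - 12/5*45 = 23 - 108 = -85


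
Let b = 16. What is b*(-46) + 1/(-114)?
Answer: -83905/114 ≈ -736.01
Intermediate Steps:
b*(-46) + 1/(-114) = 16*(-46) + 1/(-114) = -736 - 1/114 = -83905/114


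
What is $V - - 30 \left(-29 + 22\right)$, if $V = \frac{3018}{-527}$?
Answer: $- \frac{113688}{527} \approx -215.73$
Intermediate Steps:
$V = - \frac{3018}{527}$ ($V = 3018 \left(- \frac{1}{527}\right) = - \frac{3018}{527} \approx -5.7268$)
$V - - 30 \left(-29 + 22\right) = - \frac{3018}{527} - - 30 \left(-29 + 22\right) = - \frac{3018}{527} - \left(-30\right) \left(-7\right) = - \frac{3018}{527} - 210 = - \frac{113688}{527}$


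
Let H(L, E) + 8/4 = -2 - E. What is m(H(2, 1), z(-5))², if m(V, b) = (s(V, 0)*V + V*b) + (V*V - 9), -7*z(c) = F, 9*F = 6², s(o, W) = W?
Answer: 17424/49 ≈ 355.59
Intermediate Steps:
H(L, E) = -4 - E (H(L, E) = -2 + (-2 - E) = -4 - E)
F = 4 (F = (⅑)*6² = (⅑)*36 = 4)
z(c) = -4/7 (z(c) = -⅐*4 = -4/7)
m(V, b) = -9 + V² + V*b (m(V, b) = (0*V + V*b) + (V*V - 9) = (0 + V*b) + (V² - 9) = V*b + (-9 + V²) = -9 + V² + V*b)
m(H(2, 1), z(-5))² = (-9 + (-4 - 1*1)² + (-4 - 1*1)*(-4/7))² = (-9 + (-4 - 1)² + (-4 - 1)*(-4/7))² = (-9 + (-5)² - 5*(-4/7))² = (-9 + 25 + 20/7)² = (132/7)² = 17424/49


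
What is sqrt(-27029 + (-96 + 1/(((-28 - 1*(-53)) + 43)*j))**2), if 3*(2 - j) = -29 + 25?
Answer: I*sqrt(8237122871)/680 ≈ 133.47*I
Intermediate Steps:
j = 10/3 (j = 2 - (-29 + 25)/3 = 2 - 1/3*(-4) = 2 + 4/3 = 10/3 ≈ 3.3333)
sqrt(-27029 + (-96 + 1/(((-28 - 1*(-53)) + 43)*j))**2) = sqrt(-27029 + (-96 + 1/(((-28 - 1*(-53)) + 43)*(10/3)))**2) = sqrt(-27029 + (-96 + (3/10)/((-28 + 53) + 43))**2) = sqrt(-27029 + (-96 + (3/10)/(25 + 43))**2) = sqrt(-27029 + (-96 + (3/10)/68)**2) = sqrt(-27029 + (-96 + (1/68)*(3/10))**2) = sqrt(-27029 + (-96 + 3/680)**2) = sqrt(-27029 + (-65277/680)**2) = sqrt(-27029 + 4261086729/462400) = sqrt(-8237122871/462400) = I*sqrt(8237122871)/680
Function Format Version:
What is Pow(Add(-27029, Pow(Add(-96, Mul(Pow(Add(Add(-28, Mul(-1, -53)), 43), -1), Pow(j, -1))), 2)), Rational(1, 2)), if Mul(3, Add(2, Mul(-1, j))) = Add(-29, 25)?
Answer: Mul(Rational(1, 680), I, Pow(8237122871, Rational(1, 2))) ≈ Mul(133.47, I)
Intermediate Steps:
j = Rational(10, 3) (j = Add(2, Mul(Rational(-1, 3), Add(-29, 25))) = Add(2, Mul(Rational(-1, 3), -4)) = Add(2, Rational(4, 3)) = Rational(10, 3) ≈ 3.3333)
Pow(Add(-27029, Pow(Add(-96, Mul(Pow(Add(Add(-28, Mul(-1, -53)), 43), -1), Pow(j, -1))), 2)), Rational(1, 2)) = Pow(Add(-27029, Pow(Add(-96, Mul(Pow(Add(Add(-28, Mul(-1, -53)), 43), -1), Pow(Rational(10, 3), -1))), 2)), Rational(1, 2)) = Pow(Add(-27029, Pow(Add(-96, Mul(Pow(Add(Add(-28, 53), 43), -1), Rational(3, 10))), 2)), Rational(1, 2)) = Pow(Add(-27029, Pow(Add(-96, Mul(Pow(Add(25, 43), -1), Rational(3, 10))), 2)), Rational(1, 2)) = Pow(Add(-27029, Pow(Add(-96, Mul(Pow(68, -1), Rational(3, 10))), 2)), Rational(1, 2)) = Pow(Add(-27029, Pow(Add(-96, Mul(Rational(1, 68), Rational(3, 10))), 2)), Rational(1, 2)) = Pow(Add(-27029, Pow(Add(-96, Rational(3, 680)), 2)), Rational(1, 2)) = Pow(Add(-27029, Pow(Rational(-65277, 680), 2)), Rational(1, 2)) = Pow(Add(-27029, Rational(4261086729, 462400)), Rational(1, 2)) = Pow(Rational(-8237122871, 462400), Rational(1, 2)) = Mul(Rational(1, 680), I, Pow(8237122871, Rational(1, 2)))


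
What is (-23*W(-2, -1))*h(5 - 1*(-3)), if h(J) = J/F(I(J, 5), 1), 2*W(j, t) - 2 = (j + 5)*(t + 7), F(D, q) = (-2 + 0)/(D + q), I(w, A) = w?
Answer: 8280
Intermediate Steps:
F(D, q) = -2/(D + q)
W(j, t) = 1 + (5 + j)*(7 + t)/2 (W(j, t) = 1 + ((j + 5)*(t + 7))/2 = 1 + ((5 + j)*(7 + t))/2 = 1 + (5 + j)*(7 + t)/2)
h(J) = J*(-½ - J/2) (h(J) = J/((-2/(J + 1))) = J/((-2/(1 + J))) = J*(-½ - J/2))
(-23*W(-2, -1))*h(5 - 1*(-3)) = (-23*(37/2 + (5/2)*(-1) + (7/2)*(-2) + (½)*(-2)*(-1)))*((5 - 1*(-3))*(-1 - (5 - 1*(-3)))/2) = (-23*(37/2 - 5/2 - 7 + 1))*((5 + 3)*(-1 - (5 + 3))/2) = (-23*10)*((½)*8*(-1 - 1*8)) = -115*8*(-1 - 8) = -115*8*(-9) = -230*(-36) = 8280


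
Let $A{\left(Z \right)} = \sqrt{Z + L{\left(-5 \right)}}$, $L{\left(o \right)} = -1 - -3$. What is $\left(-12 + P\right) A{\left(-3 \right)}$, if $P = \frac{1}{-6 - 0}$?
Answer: $- \frac{73 i}{6} \approx - 12.167 i$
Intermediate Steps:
$L{\left(o \right)} = 2$ ($L{\left(o \right)} = -1 + 3 = 2$)
$P = - \frac{1}{6}$ ($P = \frac{1}{-6 + 0} = \frac{1}{-6} = - \frac{1}{6} \approx -0.16667$)
$A{\left(Z \right)} = \sqrt{2 + Z}$ ($A{\left(Z \right)} = \sqrt{Z + 2} = \sqrt{2 + Z}$)
$\left(-12 + P\right) A{\left(-3 \right)} = \left(-12 - \frac{1}{6}\right) \sqrt{2 - 3} = - \frac{73 \sqrt{-1}}{6} = - \frac{73 i}{6}$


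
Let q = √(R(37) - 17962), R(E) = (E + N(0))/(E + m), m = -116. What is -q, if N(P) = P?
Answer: -I*√112103765/79 ≈ -134.02*I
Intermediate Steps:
R(E) = E/(-116 + E) (R(E) = (E + 0)/(E - 116) = E/(-116 + E))
q = I*√112103765/79 (q = √(37/(-116 + 37) - 17962) = √(37/(-79) - 17962) = √(37*(-1/79) - 17962) = √(-37/79 - 17962) = √(-1419035/79) = I*√112103765/79 ≈ 134.02*I)
-q = -I*√112103765/79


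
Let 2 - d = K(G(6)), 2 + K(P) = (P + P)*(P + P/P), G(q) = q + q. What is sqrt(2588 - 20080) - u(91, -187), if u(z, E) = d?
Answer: 308 + 2*I*sqrt(4373) ≈ 308.0 + 132.26*I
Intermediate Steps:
G(q) = 2*q
K(P) = -2 + 2*P*(1 + P) (K(P) = -2 + (P + P)*(P + P/P) = -2 + (2*P)*(P + 1) = -2 + (2*P)*(1 + P) = -2 + 2*P*(1 + P))
d = -308 (d = 2 - (-2 + 2*(2*6) + 2*(2*6)**2) = 2 - (-2 + 2*12 + 2*12**2) = 2 - (-2 + 24 + 2*144) = 2 - (-2 + 24 + 288) = 2 - 1*310 = 2 - 310 = -308)
u(z, E) = -308
sqrt(2588 - 20080) - u(91, -187) = sqrt(2588 - 20080) - 1*(-308) = sqrt(-17492) + 308 = 2*I*sqrt(4373) + 308 = 308 + 2*I*sqrt(4373)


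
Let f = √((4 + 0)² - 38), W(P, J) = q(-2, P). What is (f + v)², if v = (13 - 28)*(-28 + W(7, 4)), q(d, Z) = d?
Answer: (450 + I*√22)² ≈ 2.0248e+5 + 4221.4*I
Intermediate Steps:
W(P, J) = -2
v = 450 (v = (13 - 28)*(-28 - 2) = -15*(-30) = 450)
f = I*√22 (f = √(4² - 38) = √(16 - 38) = √(-22) = I*√22 ≈ 4.6904*I)
(f + v)² = (I*√22 + 450)² = (450 + I*√22)²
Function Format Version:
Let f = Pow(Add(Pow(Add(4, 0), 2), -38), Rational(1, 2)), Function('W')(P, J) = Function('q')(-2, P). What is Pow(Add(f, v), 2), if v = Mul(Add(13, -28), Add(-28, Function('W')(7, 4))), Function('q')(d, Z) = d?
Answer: Pow(Add(450, Mul(I, Pow(22, Rational(1, 2)))), 2) ≈ Add(2.0248e+5, Mul(4221.4, I))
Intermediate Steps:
Function('W')(P, J) = -2
v = 450 (v = Mul(Add(13, -28), Add(-28, -2)) = Mul(-15, -30) = 450)
f = Mul(I, Pow(22, Rational(1, 2))) (f = Pow(Add(Pow(4, 2), -38), Rational(1, 2)) = Pow(Add(16, -38), Rational(1, 2)) = Pow(-22, Rational(1, 2)) = Mul(I, Pow(22, Rational(1, 2))) ≈ Mul(4.6904, I))
Pow(Add(f, v), 2) = Pow(Add(Mul(I, Pow(22, Rational(1, 2))), 450), 2) = Pow(Add(450, Mul(I, Pow(22, Rational(1, 2)))), 2)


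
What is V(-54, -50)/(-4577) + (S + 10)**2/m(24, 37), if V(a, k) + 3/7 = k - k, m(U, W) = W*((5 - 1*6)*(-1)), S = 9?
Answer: 11566190/1185443 ≈ 9.7569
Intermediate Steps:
m(U, W) = W (m(U, W) = W*((5 - 6)*(-1)) = W*(-1*(-1)) = W*1 = W)
V(a, k) = -3/7 (V(a, k) = -3/7 + (k - k) = -3/7 + 0 = -3/7)
V(-54, -50)/(-4577) + (S + 10)**2/m(24, 37) = -3/7/(-4577) + (9 + 10)**2/37 = -3/7*(-1/4577) + 19**2*(1/37) = 3/32039 + 361*(1/37) = 3/32039 + 361/37 = 11566190/1185443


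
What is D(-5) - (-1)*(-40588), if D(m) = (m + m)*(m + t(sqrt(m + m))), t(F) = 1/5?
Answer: -40540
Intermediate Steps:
t(F) = 1/5
D(m) = 2*m*(1/5 + m) (D(m) = (m + m)*(m + 1/5) = (2*m)*(1/5 + m) = 2*m*(1/5 + m))
D(-5) - (-1)*(-40588) = (2/5)*(-5)*(1 + 5*(-5)) - (-1)*(-40588) = (2/5)*(-5)*(1 - 25) - 1*40588 = (2/5)*(-5)*(-24) - 40588 = 48 - 40588 = -40540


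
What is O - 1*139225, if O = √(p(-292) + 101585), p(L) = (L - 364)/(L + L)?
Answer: -139225 + √541352451/73 ≈ -1.3891e+5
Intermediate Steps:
p(L) = (-364 + L)/(2*L) (p(L) = (-364 + L)/((2*L)) = (-364 + L)*(1/(2*L)) = (-364 + L)/(2*L))
O = √541352451/73 (O = √((½)*(-364 - 292)/(-292) + 101585) = √((½)*(-1/292)*(-656) + 101585) = √(82/73 + 101585) = √(7415787/73) = √541352451/73 ≈ 318.73)
O - 1*139225 = √541352451/73 - 1*139225 = √541352451/73 - 139225 = -139225 + √541352451/73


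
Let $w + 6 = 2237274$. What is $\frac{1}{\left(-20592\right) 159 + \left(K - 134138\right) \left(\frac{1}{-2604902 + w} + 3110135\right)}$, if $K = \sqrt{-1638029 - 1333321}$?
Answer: $- \frac{240962775773656427834}{100543996781125316197243308239409} - \frac{8981827844767445 i \sqrt{13206}}{33514665593708438732414436079803} \approx -2.3966 \cdot 10^{-12} - 3.0798 \cdot 10^{-14} i$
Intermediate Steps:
$w = 2237268$ ($w = -6 + 2237274 = 2237268$)
$K = 15 i \sqrt{13206}$ ($K = \sqrt{-2971350} = 15 i \sqrt{13206} \approx 1723.8 i$)
$\frac{1}{\left(-20592\right) 159 + \left(K - 134138\right) \left(\frac{1}{-2604902 + w} + 3110135\right)} = \frac{1}{\left(-20592\right) 159 + \left(15 i \sqrt{13206} - 134138\right) \left(\frac{1}{-2604902 + 2237268} + 3110135\right)} = \frac{1}{-3274128 + \left(-134138 + 15 i \sqrt{13206}\right) \left(\frac{1}{-367634} + 3110135\right)} = \frac{1}{-3274128 + \left(-134138 + 15 i \sqrt{13206}\right) \left(- \frac{1}{367634} + 3110135\right)} = \frac{1}{-3274128 + \left(-134138 + 15 i \sqrt{13206}\right) \frac{1143391370589}{367634}} = \frac{1}{-3274128 - \left(\frac{1631619485830503}{3911} - \frac{17150870558835 i \sqrt{13206}}{367634}\right)} = \frac{1}{- \frac{1631632290945111}{3911} + \frac{17150870558835 i \sqrt{13206}}{367634}}$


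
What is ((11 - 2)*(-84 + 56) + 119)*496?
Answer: -65968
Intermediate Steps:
((11 - 2)*(-84 + 56) + 119)*496 = (9*(-28) + 119)*496 = (-252 + 119)*496 = -133*496 = -65968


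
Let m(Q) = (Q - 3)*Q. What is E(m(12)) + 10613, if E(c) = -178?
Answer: 10435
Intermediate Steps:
m(Q) = Q*(-3 + Q) (m(Q) = (-3 + Q)*Q = Q*(-3 + Q))
E(m(12)) + 10613 = -178 + 10613 = 10435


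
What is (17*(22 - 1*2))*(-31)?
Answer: -10540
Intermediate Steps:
(17*(22 - 1*2))*(-31) = (17*(22 - 2))*(-31) = (17*20)*(-31) = 340*(-31) = -10540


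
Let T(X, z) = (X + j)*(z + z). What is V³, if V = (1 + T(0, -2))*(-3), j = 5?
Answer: 185193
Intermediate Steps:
T(X, z) = 2*z*(5 + X) (T(X, z) = (X + 5)*(z + z) = (5 + X)*(2*z) = 2*z*(5 + X))
V = 57 (V = (1 + 2*(-2)*(5 + 0))*(-3) = (1 + 2*(-2)*5)*(-3) = (1 - 20)*(-3) = -19*(-3) = 57)
V³ = 57³ = 185193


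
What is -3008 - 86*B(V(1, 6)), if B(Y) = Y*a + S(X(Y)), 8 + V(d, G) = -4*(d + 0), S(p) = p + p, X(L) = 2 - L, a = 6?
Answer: 776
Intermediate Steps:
S(p) = 2*p
V(d, G) = -8 - 4*d (V(d, G) = -8 - 4*(d + 0) = -8 - 4*d)
B(Y) = 4 + 4*Y (B(Y) = Y*6 + 2*(2 - Y) = 6*Y + (4 - 2*Y) = 4 + 4*Y)
-3008 - 86*B(V(1, 6)) = -3008 - 86*(4 + 4*(-8 - 4*1)) = -3008 - 86*(4 + 4*(-8 - 4)) = -3008 - 86*(4 + 4*(-12)) = -3008 - 86*(4 - 48) = -3008 - 86*(-44) = -3008 - 1*(-3784) = -3008 + 3784 = 776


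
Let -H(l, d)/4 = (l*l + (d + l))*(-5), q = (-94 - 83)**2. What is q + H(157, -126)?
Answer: 524929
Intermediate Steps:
q = 31329 (q = (-177)**2 = 31329)
H(l, d) = 20*d + 20*l + 20*l**2 (H(l, d) = -4*(l*l + (d + l))*(-5) = -4*(l**2 + (d + l))*(-5) = -4*(d + l + l**2)*(-5) = -4*(-5*d - 5*l - 5*l**2) = 20*d + 20*l + 20*l**2)
q + H(157, -126) = 31329 + (20*(-126) + 20*157 + 20*157**2) = 31329 + (-2520 + 3140 + 20*24649) = 31329 + (-2520 + 3140 + 492980) = 31329 + 493600 = 524929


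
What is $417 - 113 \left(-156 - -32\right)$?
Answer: $14429$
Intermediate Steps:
$417 - 113 \left(-156 - -32\right) = 417 - 113 \left(-156 + 32\right) = 417 - -14012 = 417 + 14012 = 14429$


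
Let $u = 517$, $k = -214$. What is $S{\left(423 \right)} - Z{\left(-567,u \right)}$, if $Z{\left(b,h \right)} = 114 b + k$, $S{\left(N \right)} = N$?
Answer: $65275$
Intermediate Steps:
$Z{\left(b,h \right)} = -214 + 114 b$ ($Z{\left(b,h \right)} = 114 b - 214 = -214 + 114 b$)
$S{\left(423 \right)} - Z{\left(-567,u \right)} = 423 - \left(-214 + 114 \left(-567\right)\right) = 423 - \left(-214 - 64638\right) = 423 - -64852 = 423 + 64852 = 65275$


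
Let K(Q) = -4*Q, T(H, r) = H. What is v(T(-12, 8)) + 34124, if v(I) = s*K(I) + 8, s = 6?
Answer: 34420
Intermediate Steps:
v(I) = 8 - 24*I (v(I) = 6*(-4*I) + 8 = -24*I + 8 = 8 - 24*I)
v(T(-12, 8)) + 34124 = (8 - 24*(-12)) + 34124 = (8 + 288) + 34124 = 296 + 34124 = 34420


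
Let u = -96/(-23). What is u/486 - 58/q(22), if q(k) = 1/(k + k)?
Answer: -4754360/1863 ≈ -2552.0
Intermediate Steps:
q(k) = 1/(2*k)
u = 96/23 (u = -96*(-1/23) = 96/23 ≈ 4.1739)
u/486 - 58/q(22) = (96/23)/486 - 58/((½)/22) = (96/23)*(1/486) - 58/((½)*(1/22)) = 16/1863 - 58/1/44 = 16/1863 - 58*44 = 16/1863 - 2552 = -4754360/1863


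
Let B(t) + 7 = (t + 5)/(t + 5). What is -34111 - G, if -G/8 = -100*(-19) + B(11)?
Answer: -18959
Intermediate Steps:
B(t) = -6 (B(t) = -7 + (t + 5)/(t + 5) = -7 + (5 + t)/(5 + t) = -7 + 1 = -6)
G = -15152 (G = -8*(-100*(-19) - 6) = -8*(1900 - 6) = -8*1894 = -15152)
-34111 - G = -34111 - 1*(-15152) = -34111 + 15152 = -18959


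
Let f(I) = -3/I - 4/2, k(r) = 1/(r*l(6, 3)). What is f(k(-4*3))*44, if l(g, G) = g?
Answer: 9416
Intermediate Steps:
k(r) = 1/(6*r) (k(r) = 1/(r*6) = 1/(6*r))
f(I) = -2 - 3/I (f(I) = -3/I - 4*½ = -3/I - 2 = -2 - 3/I)
f(k(-4*3))*44 = (-2 - 3/(1/(6*((-4*3)))))*44 = (-2 - 3/((⅙)/(-12)))*44 = (-2 - 3/((⅙)*(-1/12)))*44 = (-2 - 3/(-1/72))*44 = (-2 - 3*(-72))*44 = (-2 + 216)*44 = 214*44 = 9416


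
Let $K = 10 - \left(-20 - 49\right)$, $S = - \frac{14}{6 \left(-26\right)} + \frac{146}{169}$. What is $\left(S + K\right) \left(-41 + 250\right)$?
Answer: $\frac{16944257}{1014} \approx 16710.0$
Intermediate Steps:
$S = \frac{967}{1014}$ ($S = - \frac{14}{-156} + 146 \cdot \frac{1}{169} = \left(-14\right) \left(- \frac{1}{156}\right) + \frac{146}{169} = \frac{7}{78} + \frac{146}{169} = \frac{967}{1014} \approx 0.95365$)
$K = 79$ ($K = 10 - -69 = 10 + 69 = 79$)
$\left(S + K\right) \left(-41 + 250\right) = \left(\frac{967}{1014} + 79\right) \left(-41 + 250\right) = \frac{81073}{1014} \cdot 209 = \frac{16944257}{1014}$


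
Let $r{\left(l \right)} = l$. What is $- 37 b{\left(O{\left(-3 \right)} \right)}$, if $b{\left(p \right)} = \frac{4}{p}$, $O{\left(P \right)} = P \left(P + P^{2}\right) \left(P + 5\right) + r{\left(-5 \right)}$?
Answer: $\frac{148}{41} \approx 3.6098$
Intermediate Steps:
$O{\left(P \right)} = -5 + P \left(5 + P\right) \left(P + P^{2}\right)$ ($O{\left(P \right)} = P \left(P + P^{2}\right) \left(P + 5\right) - 5 = P \left(P + P^{2}\right) \left(5 + P\right) - 5 = P \left(5 + P\right) \left(P + P^{2}\right) - 5 = -5 + P \left(5 + P\right) \left(P + P^{2}\right)$)
$- 37 b{\left(O{\left(-3 \right)} \right)} = - 37 \frac{4}{-5 + \left(-3\right)^{4} + 5 \left(-3\right)^{2} + 6 \left(-3\right)^{3}} = - 37 \frac{4}{-5 + 81 + 5 \cdot 9 + 6 \left(-27\right)} = - 37 \frac{4}{-5 + 81 + 45 - 162} = - 37 \frac{4}{-41} = - 37 \cdot 4 \left(- \frac{1}{41}\right) = \left(-37\right) \left(- \frac{4}{41}\right) = \frac{148}{41}$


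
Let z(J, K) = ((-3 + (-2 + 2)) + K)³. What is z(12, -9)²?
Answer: 2985984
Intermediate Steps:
z(J, K) = (-3 + K)³ (z(J, K) = ((-3 + 0) + K)³ = (-3 + K)³)
z(12, -9)² = ((-3 - 9)³)² = ((-12)³)² = (-1728)² = 2985984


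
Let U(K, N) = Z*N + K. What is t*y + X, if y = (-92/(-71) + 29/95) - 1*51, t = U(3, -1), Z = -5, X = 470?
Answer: 504582/6745 ≈ 74.808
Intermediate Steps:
U(K, N) = K - 5*N (U(K, N) = -5*N + K = K - 5*N)
t = 8 (t = 3 - 5*(-1) = 3 + 5 = 8)
y = -333196/6745 (y = (-92*(-1/71) + 29*(1/95)) - 51 = (92/71 + 29/95) - 51 = 10799/6745 - 51 = -333196/6745 ≈ -49.399)
t*y + X = 8*(-333196/6745) + 470 = -2665568/6745 + 470 = 504582/6745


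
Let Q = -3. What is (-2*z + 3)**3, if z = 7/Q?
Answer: 12167/27 ≈ 450.63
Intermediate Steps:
z = -7/3 (z = 7/(-3) = 7*(-1/3) = -7/3 ≈ -2.3333)
(-2*z + 3)**3 = (-2*(-7/3) + 3)**3 = (14/3 + 3)**3 = (23/3)**3 = 12167/27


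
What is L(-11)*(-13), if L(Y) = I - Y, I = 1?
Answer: -156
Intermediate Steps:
L(Y) = 1 - Y
L(-11)*(-13) = (1 - 1*(-11))*(-13) = (1 + 11)*(-13) = 12*(-13) = -156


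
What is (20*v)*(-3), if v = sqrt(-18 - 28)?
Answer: -60*I*sqrt(46) ≈ -406.94*I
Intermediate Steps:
v = I*sqrt(46) (v = sqrt(-46) = I*sqrt(46) ≈ 6.7823*I)
(20*v)*(-3) = (20*(I*sqrt(46)))*(-3) = (20*I*sqrt(46))*(-3) = -60*I*sqrt(46)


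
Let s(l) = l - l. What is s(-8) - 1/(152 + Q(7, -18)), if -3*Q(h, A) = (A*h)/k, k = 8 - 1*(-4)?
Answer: -2/311 ≈ -0.0064309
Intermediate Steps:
k = 12 (k = 8 + 4 = 12)
s(l) = 0
Q(h, A) = -A*h/36 (Q(h, A) = -A*h/(3*12) = -A*h/36)
s(-8) - 1/(152 + Q(7, -18)) = 0 - 1/(152 - 1/36*(-18)*7) = 0 - 1/(152 + 7/2) = 0 - 1/311/2 = 0 - 1*2/311 = 0 - 2/311 = -2/311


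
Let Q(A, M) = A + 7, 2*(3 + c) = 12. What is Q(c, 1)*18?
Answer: 180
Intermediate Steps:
c = 3 (c = -3 + (½)*12 = -3 + 6 = 3)
Q(A, M) = 7 + A
Q(c, 1)*18 = (7 + 3)*18 = 10*18 = 180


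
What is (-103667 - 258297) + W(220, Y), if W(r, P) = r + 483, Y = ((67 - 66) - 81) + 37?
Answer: -361261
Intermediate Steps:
Y = -43 (Y = (1 - 81) + 37 = -80 + 37 = -43)
W(r, P) = 483 + r
(-103667 - 258297) + W(220, Y) = (-103667 - 258297) + (483 + 220) = -361964 + 703 = -361261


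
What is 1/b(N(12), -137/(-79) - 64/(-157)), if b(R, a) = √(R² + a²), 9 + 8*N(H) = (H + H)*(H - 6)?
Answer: 99224*√12661319353/189919790295 ≈ 0.058788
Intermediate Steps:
N(H) = -9/8 + H*(-6 + H)/4 (N(H) = -9/8 + ((H + H)*(H - 6))/8 = -9/8 + ((2*H)*(-6 + H))/8 = -9/8 + (2*H*(-6 + H))/8 = -9/8 + H*(-6 + H)/4)
1/b(N(12), -137/(-79) - 64/(-157)) = 1/(√((-9/8 - 3/2*12 + (¼)*12²)² + (-137/(-79) - 64/(-157))²)) = 1/(√((-9/8 - 18 + (¼)*144)² + (-137*(-1/79) - 64*(-1/157))²)) = 1/(√((-9/8 - 18 + 36)² + (137/79 + 64/157)²)) = 1/(√((135/8)² + (26565/12403)²)) = 1/(√(18225/64 + 705699225/153834409)) = 1/(√(2848796854425/9845402176)) = 1/(15*√12661319353/99224) = 99224*√12661319353/189919790295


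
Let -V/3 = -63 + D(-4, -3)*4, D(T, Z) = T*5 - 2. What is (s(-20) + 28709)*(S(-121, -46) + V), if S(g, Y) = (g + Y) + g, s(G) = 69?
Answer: 4748370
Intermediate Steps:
S(g, Y) = Y + 2*g (S(g, Y) = (Y + g) + g = Y + 2*g)
D(T, Z) = -2 + 5*T (D(T, Z) = 5*T - 2 = -2 + 5*T)
V = 453 (V = -3*(-63 + (-2 + 5*(-4))*4) = -3*(-63 + (-2 - 20)*4) = -3*(-63 - 22*4) = -3*(-63 - 88) = -3*(-151) = 453)
(s(-20) + 28709)*(S(-121, -46) + V) = (69 + 28709)*((-46 + 2*(-121)) + 453) = 28778*((-46 - 242) + 453) = 28778*(-288 + 453) = 28778*165 = 4748370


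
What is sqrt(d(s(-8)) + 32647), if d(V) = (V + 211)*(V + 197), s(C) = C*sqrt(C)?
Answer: sqrt(73702 - 6528*I*sqrt(2)) ≈ 272.01 - 16.97*I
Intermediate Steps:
s(C) = C**(3/2)
d(V) = (197 + V)*(211 + V) (d(V) = (211 + V)*(197 + V) = (197 + V)*(211 + V))
sqrt(d(s(-8)) + 32647) = sqrt((41567 + ((-8)**(3/2))**2 + 408*(-8)**(3/2)) + 32647) = sqrt((41567 + (-16*I*sqrt(2))**2 + 408*(-16*I*sqrt(2))) + 32647) = sqrt((41567 - 512 - 6528*I*sqrt(2)) + 32647) = sqrt((41055 - 6528*I*sqrt(2)) + 32647) = sqrt(73702 - 6528*I*sqrt(2))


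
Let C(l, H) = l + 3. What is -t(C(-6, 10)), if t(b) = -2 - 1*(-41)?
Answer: -39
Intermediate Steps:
C(l, H) = 3 + l
t(b) = 39 (t(b) = -2 + 41 = 39)
-t(C(-6, 10)) = -1*39 = -39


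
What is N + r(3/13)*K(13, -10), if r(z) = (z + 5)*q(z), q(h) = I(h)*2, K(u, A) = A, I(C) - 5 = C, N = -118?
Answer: -112422/169 ≈ -665.22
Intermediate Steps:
I(C) = 5 + C
q(h) = 10 + 2*h (q(h) = (5 + h)*2 = 10 + 2*h)
r(z) = (5 + z)*(10 + 2*z) (r(z) = (z + 5)*(10 + 2*z) = (5 + z)*(10 + 2*z))
N + r(3/13)*K(13, -10) = -118 + (2*(5 + 3/13)²)*(-10) = -118 + (2*(68/13)²)*(-10) = -118 + (2*(4624/169))*(-10) = -118 + (9248/169)*(-10) = -118 - 92480/169 = -112422/169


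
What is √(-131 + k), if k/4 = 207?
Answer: √697 ≈ 26.401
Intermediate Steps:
k = 828 (k = 4*207 = 828)
√(-131 + k) = √(-131 + 828) = √697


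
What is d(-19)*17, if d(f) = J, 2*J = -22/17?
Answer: -11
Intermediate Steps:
J = -11/17 (J = (-22/17)/2 = (-22*1/17)/2 = (½)*(-22/17) = -11/17 ≈ -0.64706)
d(f) = -11/17
d(-19)*17 = -11/17*17 = -11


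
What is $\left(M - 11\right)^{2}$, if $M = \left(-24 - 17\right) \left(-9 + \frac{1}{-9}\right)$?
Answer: $\frac{10647169}{81} \approx 1.3145 \cdot 10^{5}$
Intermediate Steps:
$M = \frac{3362}{9}$ ($M = - 41 \left(-9 - \frac{1}{9}\right) = \left(-41\right) \left(- \frac{82}{9}\right) = \frac{3362}{9} \approx 373.56$)
$\left(M - 11\right)^{2} = \left(\frac{3362}{9} - 11\right)^{2} = \left(\frac{3263}{9}\right)^{2} = \frac{10647169}{81}$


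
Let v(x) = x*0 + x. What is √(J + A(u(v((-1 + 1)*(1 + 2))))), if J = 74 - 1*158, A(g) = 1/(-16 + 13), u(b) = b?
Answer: I*√759/3 ≈ 9.1833*I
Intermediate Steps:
v(x) = x (v(x) = 0 + x = x)
A(g) = -⅓ (A(g) = 1/(-3) = -⅓)
J = -84 (J = 74 - 158 = -84)
√(J + A(u(v((-1 + 1)*(1 + 2))))) = √(-84 - ⅓) = √(-253/3) = I*√759/3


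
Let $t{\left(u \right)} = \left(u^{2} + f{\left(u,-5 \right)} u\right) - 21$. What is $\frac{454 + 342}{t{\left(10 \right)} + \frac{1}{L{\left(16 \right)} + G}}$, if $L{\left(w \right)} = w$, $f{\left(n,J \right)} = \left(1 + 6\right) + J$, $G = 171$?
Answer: $\frac{74426}{9257} \approx 8.04$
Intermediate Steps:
$f{\left(n,J \right)} = 7 + J$
$t{\left(u \right)} = -21 + u^{2} + 2 u$ ($t{\left(u \right)} = \left(u^{2} + \left(7 - 5\right) u\right) - 21 = \left(u^{2} + 2 u\right) - 21 = -21 + u^{2} + 2 u$)
$\frac{454 + 342}{t{\left(10 \right)} + \frac{1}{L{\left(16 \right)} + G}} = \frac{454 + 342}{\left(-21 + 10^{2} + 2 \cdot 10\right) + \frac{1}{16 + 171}} = \frac{796}{\left(-21 + 100 + 20\right) + \frac{1}{187}} = \frac{796}{99 + \frac{1}{187}} = \frac{796}{\frac{18514}{187}} = 796 \cdot \frac{187}{18514} = \frac{74426}{9257}$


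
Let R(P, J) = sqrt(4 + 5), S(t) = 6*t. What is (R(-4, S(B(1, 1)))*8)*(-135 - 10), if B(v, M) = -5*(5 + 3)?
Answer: -3480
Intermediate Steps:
B(v, M) = -40 (B(v, M) = -5*8 = -40)
R(P, J) = 3 (R(P, J) = sqrt(9) = 3)
(R(-4, S(B(1, 1)))*8)*(-135 - 10) = (3*8)*(-135 - 10) = 24*(-145) = -3480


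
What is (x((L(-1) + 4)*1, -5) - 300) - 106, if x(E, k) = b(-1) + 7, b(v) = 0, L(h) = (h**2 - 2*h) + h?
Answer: -399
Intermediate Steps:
L(h) = h**2 - h
x(E, k) = 7 (x(E, k) = 0 + 7 = 7)
(x((L(-1) + 4)*1, -5) - 300) - 106 = (7 - 300) - 106 = -293 - 106 = -399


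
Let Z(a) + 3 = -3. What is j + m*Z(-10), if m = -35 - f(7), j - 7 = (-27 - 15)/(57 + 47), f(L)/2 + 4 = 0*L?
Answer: 8767/52 ≈ 168.60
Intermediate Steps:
f(L) = -8 (f(L) = -8 + 2*(0*L) = -8 + 2*0 = -8 + 0 = -8)
Z(a) = -6 (Z(a) = -3 - 3 = -6)
j = 343/52 (j = 7 + (-27 - 15)/(57 + 47) = 7 - 42/104 = 7 - 42*1/104 = 7 - 21/52 = 343/52 ≈ 6.5962)
m = -27 (m = -35 - 1*(-8) = -35 + 8 = -27)
j + m*Z(-10) = 343/52 - 27*(-6) = 343/52 + 162 = 8767/52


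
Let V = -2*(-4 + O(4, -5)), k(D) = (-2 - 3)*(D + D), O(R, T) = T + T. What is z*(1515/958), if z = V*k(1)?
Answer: -212100/479 ≈ -442.80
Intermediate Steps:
O(R, T) = 2*T
k(D) = -10*D
V = 28 (V = -2*(-4 + 2*(-5)) = -2*(-4 - 10) = -2*(-14) = 28)
z = -280 (z = 28*(-10*1) = 28*(-10) = -280)
z*(1515/958) = -424200/958 = -280*1515/958 = -212100/479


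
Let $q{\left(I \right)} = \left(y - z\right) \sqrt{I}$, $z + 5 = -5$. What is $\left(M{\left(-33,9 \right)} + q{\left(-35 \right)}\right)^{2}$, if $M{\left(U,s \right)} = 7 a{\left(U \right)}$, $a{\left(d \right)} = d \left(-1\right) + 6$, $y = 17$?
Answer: $49014 + 14742 i \sqrt{35} \approx 49014.0 + 87215.0 i$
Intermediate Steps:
$z = -10$ ($z = -5 - 5 = -10$)
$a{\left(d \right)} = 6 - d$ ($a{\left(d \right)} = - d + 6 = 6 - d$)
$q{\left(I \right)} = 27 \sqrt{I}$ ($q{\left(I \right)} = \left(17 - -10\right) \sqrt{I} = \left(17 + 10\right) \sqrt{I} = 27 \sqrt{I}$)
$M{\left(U,s \right)} = 42 - 7 U$ ($M{\left(U,s \right)} = 7 \left(6 - U\right) = 42 - 7 U$)
$\left(M{\left(-33,9 \right)} + q{\left(-35 \right)}\right)^{2} = \left(\left(42 - -231\right) + 27 \sqrt{-35}\right)^{2} = \left(\left(42 + 231\right) + 27 i \sqrt{35}\right)^{2} = \left(273 + 27 i \sqrt{35}\right)^{2}$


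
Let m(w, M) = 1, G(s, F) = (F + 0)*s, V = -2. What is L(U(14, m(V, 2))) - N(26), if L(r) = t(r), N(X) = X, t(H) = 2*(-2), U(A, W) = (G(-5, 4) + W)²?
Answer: -30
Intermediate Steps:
G(s, F) = F*s
U(A, W) = (-20 + W)² (U(A, W) = (4*(-5) + W)² = (-20 + W)²)
t(H) = -4
L(r) = -4
L(U(14, m(V, 2))) - N(26) = -4 - 1*26 = -4 - 26 = -30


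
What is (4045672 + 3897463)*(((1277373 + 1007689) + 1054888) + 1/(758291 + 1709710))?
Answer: 65475261328022686385/2468001 ≈ 2.6530e+13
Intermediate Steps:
(4045672 + 3897463)*(((1277373 + 1007689) + 1054888) + 1/(758291 + 1709710)) = 7943135*((2285062 + 1054888) + 1/2468001) = 7943135*(3339950 + 1/2468001) = 7943135*(8242999939951/2468001) = 65475261328022686385/2468001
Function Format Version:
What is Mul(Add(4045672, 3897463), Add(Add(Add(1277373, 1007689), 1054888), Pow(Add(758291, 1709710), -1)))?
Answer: Rational(65475261328022686385, 2468001) ≈ 2.6530e+13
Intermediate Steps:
Mul(Add(4045672, 3897463), Add(Add(Add(1277373, 1007689), 1054888), Pow(Add(758291, 1709710), -1))) = Mul(7943135, Add(Add(2285062, 1054888), Pow(2468001, -1))) = Mul(7943135, Add(3339950, Rational(1, 2468001))) = Mul(7943135, Rational(8242999939951, 2468001)) = Rational(65475261328022686385, 2468001)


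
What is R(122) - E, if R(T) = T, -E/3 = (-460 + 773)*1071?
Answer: 1005791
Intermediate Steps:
E = -1005669 (E = -3*(-460 + 773)*1071 = -939*1071 = -3*335223 = -1005669)
R(122) - E = 122 - 1*(-1005669) = 122 + 1005669 = 1005791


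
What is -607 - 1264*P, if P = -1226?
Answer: 1549057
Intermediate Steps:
-607 - 1264*P = -607 - 1264*(-1226) = -607 + 1549664 = 1549057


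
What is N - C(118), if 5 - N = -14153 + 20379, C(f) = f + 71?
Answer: -6410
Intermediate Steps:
C(f) = 71 + f
N = -6221 (N = 5 - (-14153 + 20379) = 5 - 1*6226 = 5 - 6226 = -6221)
N - C(118) = -6221 - (71 + 118) = -6221 - 1*189 = -6221 - 189 = -6410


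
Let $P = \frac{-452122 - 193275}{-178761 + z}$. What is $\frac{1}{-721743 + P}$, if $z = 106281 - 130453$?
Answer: $- \frac{202933}{146464826822} \approx -1.3855 \cdot 10^{-6}$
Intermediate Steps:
$z = -24172$ ($z = 106281 - 130453 = -24172$)
$P = \frac{645397}{202933}$ ($P = \frac{-452122 - 193275}{-178761 - 24172} = - \frac{645397}{-202933} = \left(-645397\right) \left(- \frac{1}{202933}\right) = \frac{645397}{202933} \approx 3.1803$)
$\frac{1}{-721743 + P} = \frac{1}{-721743 + \frac{645397}{202933}} = \frac{1}{- \frac{146464826822}{202933}} = - \frac{202933}{146464826822}$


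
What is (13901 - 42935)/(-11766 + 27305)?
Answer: -29034/15539 ≈ -1.8685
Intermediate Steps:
(13901 - 42935)/(-11766 + 27305) = -29034/15539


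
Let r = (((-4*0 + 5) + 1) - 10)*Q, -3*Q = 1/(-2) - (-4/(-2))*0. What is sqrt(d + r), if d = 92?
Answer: sqrt(822)/3 ≈ 9.5569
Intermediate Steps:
Q = 1/6 (Q = -(1/(-2) - (-4/(-2))*0)/3 = -(-1/2 - (-4*(-1/2))*0)/3 = -(-1/2 - 2*0)/3 = -(-1/2 - 1*0)/3 = -(-1/2 + 0)/3 = -1/3*(-1/2) = 1/6 ≈ 0.16667)
r = -2/3 (r = (((-4*0 + 5) + 1) - 10)*(1/6) = (((0 + 5) + 1) - 10)*(1/6) = ((5 + 1) - 10)*(1/6) = (6 - 10)*(1/6) = -4*1/6 = -2/3 ≈ -0.66667)
sqrt(d + r) = sqrt(92 - 2/3) = sqrt(274/3) = sqrt(822)/3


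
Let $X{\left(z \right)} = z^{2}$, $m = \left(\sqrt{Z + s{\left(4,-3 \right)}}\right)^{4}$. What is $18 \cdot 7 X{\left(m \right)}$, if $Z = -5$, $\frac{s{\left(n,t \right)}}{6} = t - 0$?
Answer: $35259966$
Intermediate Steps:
$s{\left(n,t \right)} = 6 t$ ($s{\left(n,t \right)} = 6 \left(t - 0\right) = 6 \left(t + 0\right) = 6 t$)
$m = 529$ ($m = \left(\sqrt{-5 + 6 \left(-3\right)}\right)^{4} = \left(\sqrt{-5 - 18}\right)^{4} = \left(\sqrt{-23}\right)^{4} = \left(i \sqrt{23}\right)^{4} = 529$)
$18 \cdot 7 X{\left(m \right)} = 18 \cdot 7 \cdot 529^{2} = 126 \cdot 279841 = 35259966$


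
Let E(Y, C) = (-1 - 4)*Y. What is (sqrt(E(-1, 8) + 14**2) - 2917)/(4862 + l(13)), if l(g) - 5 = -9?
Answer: -2917/4858 + sqrt(201)/4858 ≈ -0.59753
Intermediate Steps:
l(g) = -4 (l(g) = 5 - 9 = -4)
E(Y, C) = -5*Y
(sqrt(E(-1, 8) + 14**2) - 2917)/(4862 + l(13)) = (sqrt(-5*(-1) + 14**2) - 2917)/(4862 - 4) = (sqrt(5 + 196) - 2917)/4858 = (sqrt(201) - 2917)*(1/4858) = (-2917 + sqrt(201))*(1/4858) = -2917/4858 + sqrt(201)/4858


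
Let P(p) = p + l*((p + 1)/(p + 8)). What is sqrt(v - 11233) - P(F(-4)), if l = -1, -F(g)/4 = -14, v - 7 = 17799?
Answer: -3527/64 + sqrt(6573) ≈ 25.965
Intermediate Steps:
v = 17806 (v = 7 + 17799 = 17806)
F(g) = 56 (F(g) = -4*(-14) = 56)
P(p) = p - (1 + p)/(8 + p) (P(p) = p - (p + 1)/(p + 8) = p - (1 + p)/(8 + p))
sqrt(v - 11233) - P(F(-4)) = sqrt(17806 - 11233) - (-1 + 56**2 + 7*56)/(8 + 56) = sqrt(6573) - (-1 + 3136 + 392)/64 = sqrt(6573) - 3527/64 = -3527/64 + sqrt(6573)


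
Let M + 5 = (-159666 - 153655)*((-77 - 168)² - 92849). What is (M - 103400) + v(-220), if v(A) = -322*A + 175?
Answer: 10284416114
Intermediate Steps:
v(A) = 175 - 322*A
M = 10284448499 (M = -5 + (-159666 - 153655)*((-77 - 168)² - 92849) = -5 - 313321*((-245)² - 92849) = -5 - 313321*(60025 - 92849) = -5 - 313321*(-32824) = -5 + 10284448504 = 10284448499)
(M - 103400) + v(-220) = (10284448499 - 103400) + (175 - 322*(-220)) = 10284345099 + (175 + 70840) = 10284345099 + 71015 = 10284416114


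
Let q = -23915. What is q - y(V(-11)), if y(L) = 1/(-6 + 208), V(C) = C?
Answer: -4830831/202 ≈ -23915.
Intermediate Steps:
y(L) = 1/202
q - y(V(-11)) = -23915 - 1*1/202 = -23915 - 1/202 = -4830831/202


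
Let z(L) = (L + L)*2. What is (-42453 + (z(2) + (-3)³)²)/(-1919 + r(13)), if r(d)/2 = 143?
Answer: 42092/1633 ≈ 25.776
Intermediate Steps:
z(L) = 4*L (z(L) = (2*L)*2 = 4*L)
r(d) = 286 (r(d) = 2*143 = 286)
(-42453 + (z(2) + (-3)³)²)/(-1919 + r(13)) = (-42453 + (4*2 + (-3)³)²)/(-1919 + 286) = (-42453 + (8 - 27)²)/(-1633) = (-42453 + (-19)²)*(-1/1633) = (-42453 + 361)*(-1/1633) = -42092*(-1/1633) = 42092/1633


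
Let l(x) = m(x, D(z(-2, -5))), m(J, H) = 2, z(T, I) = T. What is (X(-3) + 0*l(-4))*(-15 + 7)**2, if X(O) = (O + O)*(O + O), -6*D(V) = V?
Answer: 2304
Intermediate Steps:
D(V) = -V/6
l(x) = 2
X(O) = 4*O**2 (X(O) = (2*O)*(2*O) = 4*O**2)
(X(-3) + 0*l(-4))*(-15 + 7)**2 = (4*(-3)**2 + 0*2)*(-15 + 7)**2 = (4*9 + 0)*(-8)**2 = (36 + 0)*64 = 36*64 = 2304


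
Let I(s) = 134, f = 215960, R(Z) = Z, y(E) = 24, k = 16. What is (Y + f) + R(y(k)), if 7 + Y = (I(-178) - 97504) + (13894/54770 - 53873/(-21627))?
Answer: 70247261189639/592255395 ≈ 1.1861e+5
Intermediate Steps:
Y = -57670428044041/592255395 (Y = -7 + ((134 - 97504) + (13894/54770 - 53873/(-21627))) = -7 + (-97370 + (13894*(1/54770) - 53873*(-1/21627))) = -7 + (-97370 + (6947/27385 + 53873/21627)) = -7 + (-97370 + 1625554874/592255395) = -7 - 57666282256276/592255395 = -57670428044041/592255395 ≈ -97374.)
(Y + f) + R(y(k)) = (-57670428044041/592255395 + 215960) + 24 = 70233047060159/592255395 + 24 = 70247261189639/592255395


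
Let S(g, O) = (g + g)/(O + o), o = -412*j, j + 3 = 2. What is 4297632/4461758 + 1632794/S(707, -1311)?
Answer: -233904546932975/225318779 ≈ -1.0381e+6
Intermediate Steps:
j = -1 (j = -3 + 2 = -1)
o = 412 (o = -412*(-1) = 412)
S(g, O) = 2*g/(412 + O) (S(g, O) = (g + g)/(O + 412) = (2*g)/(412 + O) = 2*g/(412 + O))
4297632/4461758 + 1632794/S(707, -1311) = 4297632/4461758 + 1632794/((2*707/(412 - 1311))) = 4297632*(1/4461758) + 1632794/((2*707/(-899))) = 2148816/2230879 + 1632794/((2*707*(-1/899))) = 2148816/2230879 + 1632794/(-1414/899) = 2148816/2230879 + 1632794*(-899/1414) = 2148816/2230879 - 733940903/707 = -233904546932975/225318779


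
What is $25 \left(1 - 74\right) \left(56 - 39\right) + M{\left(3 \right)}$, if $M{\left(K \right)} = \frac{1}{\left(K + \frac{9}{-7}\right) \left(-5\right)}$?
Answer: $- \frac{1861507}{60} \approx -31025.0$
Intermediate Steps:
$M{\left(K \right)} = - \frac{1}{5 \left(- \frac{9}{7} + K\right)}$ ($M{\left(K \right)} = \frac{1}{K + 9 \left(- \frac{1}{7}\right)} \left(- \frac{1}{5}\right) = \frac{1}{K - \frac{9}{7}} \left(- \frac{1}{5}\right) = \frac{1}{- \frac{9}{7} + K} \left(- \frac{1}{5}\right) = - \frac{1}{5 \left(- \frac{9}{7} + K\right)}$)
$25 \left(1 - 74\right) \left(56 - 39\right) + M{\left(3 \right)} = 25 \left(1 - 74\right) \left(56 - 39\right) - \frac{7}{-45 + 35 \cdot 3} = 25 \left(\left(-73\right) 17\right) - \frac{7}{-45 + 105} = 25 \left(-1241\right) - \frac{7}{60} = -31025 - \frac{7}{60} = - \frac{1861507}{60}$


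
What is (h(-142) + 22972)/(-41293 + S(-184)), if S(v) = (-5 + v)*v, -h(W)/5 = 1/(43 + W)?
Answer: -2274233/645183 ≈ -3.5249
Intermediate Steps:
h(W) = -5/(43 + W)
S(v) = v*(-5 + v)
(h(-142) + 22972)/(-41293 + S(-184)) = (-5/(43 - 142) + 22972)/(-41293 - 184*(-5 - 184)) = (-5/(-99) + 22972)/(-41293 - 184*(-189)) = (-5*(-1/99) + 22972)/(-41293 + 34776) = (5/99 + 22972)/(-6517) = (2274233/99)*(-1/6517) = -2274233/645183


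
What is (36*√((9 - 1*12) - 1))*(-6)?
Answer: -432*I ≈ -432.0*I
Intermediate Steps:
(36*√((9 - 1*12) - 1))*(-6) = (36*√((9 - 12) - 1))*(-6) = (36*√(-3 - 1))*(-6) = (36*√(-4))*(-6) = (36*(2*I))*(-6) = (72*I)*(-6) = -432*I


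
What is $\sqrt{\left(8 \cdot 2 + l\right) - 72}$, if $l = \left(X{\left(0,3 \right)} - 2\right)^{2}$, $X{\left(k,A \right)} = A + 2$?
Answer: $i \sqrt{47} \approx 6.8557 i$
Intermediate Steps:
$X{\left(k,A \right)} = 2 + A$
$l = 9$ ($l = \left(\left(2 + 3\right) - 2\right)^{2} = \left(5 - 2\right)^{2} = 3^{2} = 9$)
$\sqrt{\left(8 \cdot 2 + l\right) - 72} = \sqrt{\left(8 \cdot 2 + 9\right) - 72} = \sqrt{\left(16 + 9\right) + \left(-1358 + 1286\right)} = \sqrt{25 - 72} = \sqrt{-47} = i \sqrt{47}$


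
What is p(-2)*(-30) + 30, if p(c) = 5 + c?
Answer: -60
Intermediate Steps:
p(-2)*(-30) + 30 = (5 - 2)*(-30) + 30 = 3*(-30) + 30 = -90 + 30 = -60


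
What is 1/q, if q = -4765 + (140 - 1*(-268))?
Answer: -1/4357 ≈ -0.00022952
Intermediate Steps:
q = -4357 (q = -4765 + (140 + 268) = -4765 + 408 = -4357)
1/q = 1/(-4357) = -1/4357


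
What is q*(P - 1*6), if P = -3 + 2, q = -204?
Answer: 1428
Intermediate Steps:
P = -1
q*(P - 1*6) = -204*(-1 - 1*6) = -204*(-1 - 6) = -204*(-7) = 1428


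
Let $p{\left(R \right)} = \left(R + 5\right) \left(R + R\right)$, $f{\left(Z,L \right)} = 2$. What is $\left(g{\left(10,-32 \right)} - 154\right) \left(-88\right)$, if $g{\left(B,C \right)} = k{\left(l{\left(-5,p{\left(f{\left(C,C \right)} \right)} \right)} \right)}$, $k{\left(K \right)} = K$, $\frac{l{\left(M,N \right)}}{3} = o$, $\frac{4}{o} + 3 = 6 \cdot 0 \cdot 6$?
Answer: $13904$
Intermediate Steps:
$p{\left(R \right)} = 2 R \left(5 + R\right)$ ($p{\left(R \right)} = \left(5 + R\right) 2 R = 2 R \left(5 + R\right)$)
$o = - \frac{4}{3}$ ($o = \frac{4}{-3 + 6 \cdot 0 \cdot 6} = \frac{4}{-3 + 0 \cdot 6} = \frac{4}{-3 + 0} = \frac{4}{-3} = 4 \left(- \frac{1}{3}\right) = - \frac{4}{3} \approx -1.3333$)
$l{\left(M,N \right)} = -4$ ($l{\left(M,N \right)} = 3 \left(- \frac{4}{3}\right) = -4$)
$g{\left(B,C \right)} = -4$
$\left(g{\left(10,-32 \right)} - 154\right) \left(-88\right) = \left(-4 - 154\right) \left(-88\right) = \left(-158\right) \left(-88\right) = 13904$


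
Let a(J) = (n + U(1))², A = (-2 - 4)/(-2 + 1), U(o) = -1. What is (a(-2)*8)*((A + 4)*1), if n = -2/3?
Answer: 2000/9 ≈ 222.22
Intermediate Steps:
n = -⅔ (n = -2*⅓ = -⅔ ≈ -0.66667)
A = 6 (A = -6/(-1) = -6*(-1) = 6)
a(J) = 25/9 (a(J) = (-⅔ - 1)² = (-5/3)² = 25/9)
(a(-2)*8)*((A + 4)*1) = ((25/9)*8)*((6 + 4)*1) = 200*(10*1)/9 = (200/9)*10 = 2000/9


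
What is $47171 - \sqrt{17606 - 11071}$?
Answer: $47171 - \sqrt{6535} \approx 47090.0$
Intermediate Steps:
$47171 - \sqrt{17606 - 11071} = 47171 - \sqrt{6535}$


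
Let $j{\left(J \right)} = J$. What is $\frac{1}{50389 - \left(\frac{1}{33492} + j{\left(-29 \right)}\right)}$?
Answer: $\frac{33492}{1688599655} \approx 1.9834 \cdot 10^{-5}$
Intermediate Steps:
$\frac{1}{50389 - \left(\frac{1}{33492} + j{\left(-29 \right)}\right)} = \frac{1}{50389 + \left(\frac{1}{-33492} - -29\right)} = \frac{1}{50389 + \left(- \frac{1}{33492} + 29\right)} = \frac{1}{50389 + \frac{971267}{33492}} = \frac{1}{\frac{1688599655}{33492}} = \frac{33492}{1688599655}$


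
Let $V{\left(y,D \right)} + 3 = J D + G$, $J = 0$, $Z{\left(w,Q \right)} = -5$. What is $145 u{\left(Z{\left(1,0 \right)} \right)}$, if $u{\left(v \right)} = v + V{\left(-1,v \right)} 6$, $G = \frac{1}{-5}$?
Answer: $-3509$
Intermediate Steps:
$G = - \frac{1}{5} \approx -0.2$
$V{\left(y,D \right)} = - \frac{16}{5}$ ($V{\left(y,D \right)} = -3 - \left(\frac{1}{5} + 0 D\right) = -3 + \left(0 - \frac{1}{5}\right) = -3 - \frac{1}{5} = - \frac{16}{5}$)
$u{\left(v \right)} = - \frac{96}{5} + v$ ($u{\left(v \right)} = v - \frac{96}{5} = - \frac{96}{5} + v$)
$145 u{\left(Z{\left(1,0 \right)} \right)} = 145 \left(- \frac{96}{5} - 5\right) = 145 \left(- \frac{121}{5}\right) = -3509$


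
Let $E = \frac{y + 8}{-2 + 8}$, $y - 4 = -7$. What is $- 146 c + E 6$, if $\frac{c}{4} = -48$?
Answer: $28037$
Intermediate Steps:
$y = -3$ ($y = 4 - 7 = -3$)
$E = \frac{5}{6}$ ($E = \frac{-3 + 8}{-2 + 8} = \frac{5}{6} \approx 0.83333$)
$c = -192$ ($c = 4 \left(-48\right) = -192$)
$- 146 c + E 6 = \left(-146\right) \left(-192\right) + \frac{5}{6} \cdot 6 = 28032 + 5 = 28037$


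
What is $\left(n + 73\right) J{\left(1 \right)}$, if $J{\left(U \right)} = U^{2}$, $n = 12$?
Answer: $85$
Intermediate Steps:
$\left(n + 73\right) J{\left(1 \right)} = \left(12 + 73\right) 1^{2} = 85 \cdot 1 = 85$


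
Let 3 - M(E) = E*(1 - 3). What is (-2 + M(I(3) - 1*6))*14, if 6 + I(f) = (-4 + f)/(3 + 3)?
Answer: -980/3 ≈ -326.67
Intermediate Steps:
I(f) = -20/3 + f/6 (I(f) = -6 + (-4 + f)/(3 + 3) = -6 + (-4 + f)/6 = -6 + (-4 + f)*(1/6) = -6 + (-2/3 + f/6) = -20/3 + f/6)
M(E) = 3 + 2*E (M(E) = 3 - E*(1 - 3) = 3 - E*(-2) = 3 - (-2)*E = 3 + 2*E)
(-2 + M(I(3) - 1*6))*14 = (-2 + (3 + 2*((-20/3 + (1/6)*3) - 1*6)))*14 = (-2 + (3 + 2*((-20/3 + 1/2) - 6)))*14 = (-2 + (3 + 2*(-37/6 - 6)))*14 = (-2 + (3 + 2*(-73/6)))*14 = (-2 + (3 - 73/3))*14 = (-2 - 64/3)*14 = -70/3*14 = -980/3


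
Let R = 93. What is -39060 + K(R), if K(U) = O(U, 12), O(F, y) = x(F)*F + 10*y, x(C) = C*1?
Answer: -30291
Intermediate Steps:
x(C) = C
O(F, y) = F² + 10*y (O(F, y) = F*F + 10*y = F² + 10*y)
K(U) = 120 + U² (K(U) = U² + 10*12 = U² + 120 = 120 + U²)
-39060 + K(R) = -39060 + (120 + 93²) = -39060 + (120 + 8649) = -39060 + 8769 = -30291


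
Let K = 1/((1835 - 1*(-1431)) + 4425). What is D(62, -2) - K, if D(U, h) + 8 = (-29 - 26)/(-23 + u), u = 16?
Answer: -7698/53837 ≈ -0.14299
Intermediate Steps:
D(U, h) = -⅐ (D(U, h) = -8 + (-29 - 26)/(-23 + 16) = -8 - 55/(-7) = -8 - 55*(-⅐) = -8 + 55/7 = -⅐)
K = 1/7691 (K = 1/((1835 + 1431) + 4425) = 1/(3266 + 4425) = 1/7691 ≈ 0.00013002)
D(62, -2) - K = -⅐ - 1*1/7691 = -⅐ - 1/7691 = -7698/53837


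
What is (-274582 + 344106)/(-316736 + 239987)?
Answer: -69524/76749 ≈ -0.90586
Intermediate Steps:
(-274582 + 344106)/(-316736 + 239987) = 69524/(-76749) = 69524*(-1/76749) = -69524/76749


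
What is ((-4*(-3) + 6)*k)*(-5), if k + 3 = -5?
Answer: 720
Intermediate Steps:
k = -8 (k = -3 - 5 = -8)
((-4*(-3) + 6)*k)*(-5) = ((-4*(-3) + 6)*(-8))*(-5) = ((12 + 6)*(-8))*(-5) = (18*(-8))*(-5) = -144*(-5) = 720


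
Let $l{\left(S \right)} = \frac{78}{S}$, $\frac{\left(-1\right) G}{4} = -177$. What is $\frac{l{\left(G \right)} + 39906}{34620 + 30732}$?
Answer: $\frac{672703}{1101648} \approx 0.61063$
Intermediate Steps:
$G = 708$ ($G = \left(-4\right) \left(-177\right) = 708$)
$\frac{l{\left(G \right)} + 39906}{34620 + 30732} = \frac{\frac{78}{708} + 39906}{34620 + 30732} = \frac{78 \cdot \frac{1}{708} + 39906}{65352} = \left(\frac{13}{118} + 39906\right) \frac{1}{65352} = \frac{4708921}{118} \cdot \frac{1}{65352} = \frac{672703}{1101648}$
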